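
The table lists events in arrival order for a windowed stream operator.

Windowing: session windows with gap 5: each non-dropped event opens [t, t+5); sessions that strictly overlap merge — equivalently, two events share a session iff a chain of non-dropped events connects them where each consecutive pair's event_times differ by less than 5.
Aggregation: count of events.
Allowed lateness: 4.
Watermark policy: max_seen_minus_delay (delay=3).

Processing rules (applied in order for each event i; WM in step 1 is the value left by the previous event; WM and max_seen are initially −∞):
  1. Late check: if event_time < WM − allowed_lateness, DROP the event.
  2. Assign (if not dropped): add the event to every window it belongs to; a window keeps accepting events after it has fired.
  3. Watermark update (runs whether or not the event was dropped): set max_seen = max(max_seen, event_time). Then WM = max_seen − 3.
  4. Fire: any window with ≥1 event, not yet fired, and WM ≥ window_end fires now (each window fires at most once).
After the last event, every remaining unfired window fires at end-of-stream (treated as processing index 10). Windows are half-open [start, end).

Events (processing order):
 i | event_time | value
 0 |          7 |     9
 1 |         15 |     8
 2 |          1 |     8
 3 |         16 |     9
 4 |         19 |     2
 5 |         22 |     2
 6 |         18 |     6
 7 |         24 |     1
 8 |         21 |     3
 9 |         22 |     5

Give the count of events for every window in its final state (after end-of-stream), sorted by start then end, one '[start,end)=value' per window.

[7,12)=1 [15,29)=8

i=0 t=7 v=9: → [7,12); WM=4
i=1 t=15 v=8: → [15,20); WM=12
i=2 t=1 v=8: DROP (t<12-4); WM=12
i=3 t=16 v=9: → [15,21); WM=13
i=4 t=19 v=2: → [15,24); WM=16
i=5 t=22 v=2: → [15,27); WM=19
i=6 t=18 v=6: → [15,27); WM=19
i=7 t=24 v=1: → [15,29); WM=21
i=8 t=21 v=3: → [15,29); WM=21
i=9 t=22 v=5: → [15,29); WM=21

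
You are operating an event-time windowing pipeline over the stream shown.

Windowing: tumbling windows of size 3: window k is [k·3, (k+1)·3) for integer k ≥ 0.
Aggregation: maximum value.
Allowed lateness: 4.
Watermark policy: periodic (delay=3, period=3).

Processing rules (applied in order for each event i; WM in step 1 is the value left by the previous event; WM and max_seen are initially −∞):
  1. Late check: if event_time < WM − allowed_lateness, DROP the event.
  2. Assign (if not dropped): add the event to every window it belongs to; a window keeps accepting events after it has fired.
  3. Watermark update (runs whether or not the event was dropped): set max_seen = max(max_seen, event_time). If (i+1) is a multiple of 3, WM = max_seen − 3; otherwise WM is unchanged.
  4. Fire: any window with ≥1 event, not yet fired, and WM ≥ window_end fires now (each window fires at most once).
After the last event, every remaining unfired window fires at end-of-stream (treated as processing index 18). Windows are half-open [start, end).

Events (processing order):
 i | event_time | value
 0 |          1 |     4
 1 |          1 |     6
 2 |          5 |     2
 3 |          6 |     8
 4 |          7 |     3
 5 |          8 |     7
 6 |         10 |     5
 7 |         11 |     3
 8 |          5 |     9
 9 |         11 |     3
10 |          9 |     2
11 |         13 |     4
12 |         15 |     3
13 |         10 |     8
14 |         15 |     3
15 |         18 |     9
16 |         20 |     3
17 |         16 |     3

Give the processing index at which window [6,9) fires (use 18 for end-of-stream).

i=0 t=1 v=4: → [0,3); WM=−∞
i=1 t=1 v=6: → [0,3); WM=−∞
i=2 t=5 v=2: → [3,6); WM=2
i=3 t=6 v=8: → [6,9); WM=2
i=4 t=7 v=3: → [6,9); WM=2
i=5 t=8 v=7: → [6,9); WM=5; [0,3) fires=6
i=6 t=10 v=5: → [9,12); WM=5
i=7 t=11 v=3: → [9,12); WM=5
i=8 t=5 v=9: → [3,6); WM=8; [3,6) fires=9
i=9 t=11 v=3: → [9,12); WM=8
i=10 t=9 v=2: → [9,12); WM=8
i=11 t=13 v=4: → [12,15); WM=10; [6,9) fires=8
i=12 t=15 v=3: → [15,18); WM=10
i=13 t=10 v=8: → [9,12); WM=10
i=14 t=15 v=3: → [15,18); WM=12; [9,12) fires=8
i=15 t=18 v=9: → [18,21); WM=12
i=16 t=20 v=3: → [18,21); WM=12
i=17 t=16 v=3: → [15,18); WM=17; [12,15) fires=4

11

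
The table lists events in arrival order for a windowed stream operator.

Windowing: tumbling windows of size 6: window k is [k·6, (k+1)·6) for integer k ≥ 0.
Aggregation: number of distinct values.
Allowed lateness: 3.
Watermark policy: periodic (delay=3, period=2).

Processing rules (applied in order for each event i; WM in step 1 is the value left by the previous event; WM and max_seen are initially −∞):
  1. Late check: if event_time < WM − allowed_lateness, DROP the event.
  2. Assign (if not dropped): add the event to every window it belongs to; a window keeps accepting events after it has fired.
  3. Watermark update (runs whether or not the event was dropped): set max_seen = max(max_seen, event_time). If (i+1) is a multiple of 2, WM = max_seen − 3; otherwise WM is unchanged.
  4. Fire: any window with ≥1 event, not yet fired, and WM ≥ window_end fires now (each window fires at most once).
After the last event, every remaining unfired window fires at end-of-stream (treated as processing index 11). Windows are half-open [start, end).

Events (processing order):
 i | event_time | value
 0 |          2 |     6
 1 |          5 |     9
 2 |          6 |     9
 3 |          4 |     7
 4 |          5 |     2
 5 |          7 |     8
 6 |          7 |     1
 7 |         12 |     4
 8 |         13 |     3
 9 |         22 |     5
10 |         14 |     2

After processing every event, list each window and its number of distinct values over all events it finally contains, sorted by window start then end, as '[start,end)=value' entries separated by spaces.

i=0 t=2 v=6: → [0,6); WM=−∞
i=1 t=5 v=9: → [0,6); WM=2
i=2 t=6 v=9: → [6,12); WM=2
i=3 t=4 v=7: → [0,6); WM=3
i=4 t=5 v=2: → [0,6); WM=3
i=5 t=7 v=8: → [6,12); WM=4
i=6 t=7 v=1: → [6,12); WM=4
i=7 t=12 v=4: → [12,18); WM=9; [0,6) fires=4
i=8 t=13 v=3: → [12,18); WM=9
i=9 t=22 v=5: → [18,24); WM=19; [6,12) fires=3 [12,18) fires=2
i=10 t=14 v=2: DROP (t<19-3); WM=19

[0,6)=4 [6,12)=3 [12,18)=2 [18,24)=1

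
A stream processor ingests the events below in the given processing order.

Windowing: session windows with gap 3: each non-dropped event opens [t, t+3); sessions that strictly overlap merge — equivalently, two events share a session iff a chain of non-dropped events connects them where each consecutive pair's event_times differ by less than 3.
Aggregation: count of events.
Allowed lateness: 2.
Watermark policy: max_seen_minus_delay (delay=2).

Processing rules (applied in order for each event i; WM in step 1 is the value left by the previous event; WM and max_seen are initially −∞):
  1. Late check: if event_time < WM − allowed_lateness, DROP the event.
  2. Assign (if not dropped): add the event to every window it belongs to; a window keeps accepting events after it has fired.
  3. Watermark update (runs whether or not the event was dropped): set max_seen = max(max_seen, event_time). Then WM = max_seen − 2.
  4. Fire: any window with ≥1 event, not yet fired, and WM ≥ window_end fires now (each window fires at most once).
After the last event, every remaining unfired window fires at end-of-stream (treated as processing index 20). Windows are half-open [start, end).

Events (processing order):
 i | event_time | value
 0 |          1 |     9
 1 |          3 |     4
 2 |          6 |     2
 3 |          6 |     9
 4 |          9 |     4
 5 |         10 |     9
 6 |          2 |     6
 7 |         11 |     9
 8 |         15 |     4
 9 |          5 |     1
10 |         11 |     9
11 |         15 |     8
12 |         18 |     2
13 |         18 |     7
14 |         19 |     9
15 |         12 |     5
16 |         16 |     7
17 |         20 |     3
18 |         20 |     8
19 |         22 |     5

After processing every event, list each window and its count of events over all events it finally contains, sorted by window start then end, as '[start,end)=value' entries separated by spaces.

i=0 t=1 v=9: → [1,4); WM=-1
i=1 t=3 v=4: → [1,6); WM=1
i=2 t=6 v=2: → [6,9); WM=4
i=3 t=6 v=9: → [6,9); WM=4
i=4 t=9 v=4: → [9,12); WM=7
i=5 t=10 v=9: → [9,13); WM=8
i=6 t=2 v=6: DROP (t<8-2); WM=8
i=7 t=11 v=9: → [9,14); WM=9
i=8 t=15 v=4: → [15,18); WM=13
i=9 t=5 v=1: DROP (t<13-2); WM=13
i=10 t=11 v=9: → [9,14); WM=13
i=11 t=15 v=8: → [15,18); WM=13
i=12 t=18 v=2: → [18,21); WM=16
i=13 t=18 v=7: → [18,21); WM=16
i=14 t=19 v=9: → [18,22); WM=17
i=15 t=12 v=5: DROP (t<17-2); WM=17
i=16 t=16 v=7: → [15,22); WM=17
i=17 t=20 v=3: → [15,23); WM=18
i=18 t=20 v=8: → [15,23); WM=18
i=19 t=22 v=5: → [15,25); WM=20

[1,6)=2 [6,9)=2 [9,14)=4 [15,25)=9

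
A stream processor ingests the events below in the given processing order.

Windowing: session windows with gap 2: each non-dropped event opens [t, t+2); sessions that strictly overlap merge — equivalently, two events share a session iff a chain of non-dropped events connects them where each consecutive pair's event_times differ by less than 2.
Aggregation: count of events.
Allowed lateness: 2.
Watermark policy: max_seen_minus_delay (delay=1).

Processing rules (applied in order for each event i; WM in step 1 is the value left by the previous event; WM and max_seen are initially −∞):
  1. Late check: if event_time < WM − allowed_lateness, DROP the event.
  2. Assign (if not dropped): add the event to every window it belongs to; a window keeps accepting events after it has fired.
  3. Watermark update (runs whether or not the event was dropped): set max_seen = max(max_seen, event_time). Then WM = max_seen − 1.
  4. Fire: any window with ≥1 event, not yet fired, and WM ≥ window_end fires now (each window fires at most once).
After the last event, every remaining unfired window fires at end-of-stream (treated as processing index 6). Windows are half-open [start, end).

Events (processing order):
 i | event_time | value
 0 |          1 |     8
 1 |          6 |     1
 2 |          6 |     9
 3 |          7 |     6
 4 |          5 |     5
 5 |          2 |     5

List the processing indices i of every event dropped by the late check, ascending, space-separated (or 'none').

i=0 t=1 v=8: → [1,3); WM=0
i=1 t=6 v=1: → [6,8); WM=5
i=2 t=6 v=9: → [6,8); WM=5
i=3 t=7 v=6: → [6,9); WM=6
i=4 t=5 v=5: → [5,9); WM=6
i=5 t=2 v=5: DROP (t<6-2); WM=6

5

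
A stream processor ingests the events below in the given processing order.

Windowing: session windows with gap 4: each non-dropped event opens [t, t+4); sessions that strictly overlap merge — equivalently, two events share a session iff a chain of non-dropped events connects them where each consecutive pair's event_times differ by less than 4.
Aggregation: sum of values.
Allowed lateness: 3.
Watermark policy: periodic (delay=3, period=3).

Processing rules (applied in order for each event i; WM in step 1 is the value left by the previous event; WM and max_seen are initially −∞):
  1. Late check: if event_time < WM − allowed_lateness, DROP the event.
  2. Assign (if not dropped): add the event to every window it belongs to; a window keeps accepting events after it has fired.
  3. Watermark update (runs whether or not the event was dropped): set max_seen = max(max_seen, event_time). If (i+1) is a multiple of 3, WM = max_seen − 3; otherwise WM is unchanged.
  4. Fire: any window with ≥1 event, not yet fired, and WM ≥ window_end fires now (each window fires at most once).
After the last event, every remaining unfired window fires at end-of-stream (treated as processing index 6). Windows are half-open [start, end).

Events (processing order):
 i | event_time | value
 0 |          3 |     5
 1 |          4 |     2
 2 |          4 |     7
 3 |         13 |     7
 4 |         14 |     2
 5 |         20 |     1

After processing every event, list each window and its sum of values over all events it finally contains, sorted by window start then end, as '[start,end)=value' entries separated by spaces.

i=0 t=3 v=5: → [3,7); WM=−∞
i=1 t=4 v=2: → [3,8); WM=−∞
i=2 t=4 v=7: → [3,8); WM=1
i=3 t=13 v=7: → [13,17); WM=1
i=4 t=14 v=2: → [13,18); WM=1
i=5 t=20 v=1: → [20,24); WM=17

[3,8)=14 [13,18)=9 [20,24)=1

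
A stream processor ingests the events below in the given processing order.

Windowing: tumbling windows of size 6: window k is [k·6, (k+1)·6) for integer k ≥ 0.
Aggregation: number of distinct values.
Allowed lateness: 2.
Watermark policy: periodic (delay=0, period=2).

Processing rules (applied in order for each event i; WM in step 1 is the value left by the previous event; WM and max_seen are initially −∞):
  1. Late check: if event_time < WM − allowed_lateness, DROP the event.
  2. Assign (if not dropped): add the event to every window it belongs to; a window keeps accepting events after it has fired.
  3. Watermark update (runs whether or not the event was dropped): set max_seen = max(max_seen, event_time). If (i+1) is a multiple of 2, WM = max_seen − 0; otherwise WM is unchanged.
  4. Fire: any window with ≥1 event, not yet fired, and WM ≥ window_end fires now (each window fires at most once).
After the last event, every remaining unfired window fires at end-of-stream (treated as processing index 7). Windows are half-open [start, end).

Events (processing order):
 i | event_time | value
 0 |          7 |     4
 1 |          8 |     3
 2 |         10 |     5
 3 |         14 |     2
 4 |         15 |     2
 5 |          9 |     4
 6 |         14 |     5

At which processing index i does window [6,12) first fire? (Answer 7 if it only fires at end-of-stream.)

3

i=0 t=7 v=4: → [6,12); WM=−∞
i=1 t=8 v=3: → [6,12); WM=8
i=2 t=10 v=5: → [6,12); WM=8
i=3 t=14 v=2: → [12,18); WM=14; [6,12) fires=3
i=4 t=15 v=2: → [12,18); WM=14
i=5 t=9 v=4: DROP (t<14-2); WM=15
i=6 t=14 v=5: → [12,18); WM=15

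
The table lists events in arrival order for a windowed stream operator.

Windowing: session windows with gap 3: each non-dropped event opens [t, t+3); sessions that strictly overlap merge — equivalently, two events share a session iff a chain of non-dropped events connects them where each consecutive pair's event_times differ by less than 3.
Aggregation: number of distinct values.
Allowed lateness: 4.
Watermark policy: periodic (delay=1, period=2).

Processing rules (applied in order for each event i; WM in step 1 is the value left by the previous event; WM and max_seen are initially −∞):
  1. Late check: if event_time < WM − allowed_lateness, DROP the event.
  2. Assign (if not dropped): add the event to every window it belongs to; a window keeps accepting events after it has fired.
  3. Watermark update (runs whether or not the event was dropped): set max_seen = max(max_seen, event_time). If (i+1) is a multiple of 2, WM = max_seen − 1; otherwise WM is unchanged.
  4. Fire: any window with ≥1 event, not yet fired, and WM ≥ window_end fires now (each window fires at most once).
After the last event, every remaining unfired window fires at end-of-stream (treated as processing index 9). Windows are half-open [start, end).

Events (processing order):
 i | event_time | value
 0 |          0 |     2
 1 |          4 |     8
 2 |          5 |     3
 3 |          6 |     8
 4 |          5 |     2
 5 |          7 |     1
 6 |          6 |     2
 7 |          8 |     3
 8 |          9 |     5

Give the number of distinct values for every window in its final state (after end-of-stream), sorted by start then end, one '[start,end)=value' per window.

[0,3)=1 [4,12)=5

i=0 t=0 v=2: → [0,3); WM=−∞
i=1 t=4 v=8: → [4,7); WM=3
i=2 t=5 v=3: → [4,8); WM=3
i=3 t=6 v=8: → [4,9); WM=5
i=4 t=5 v=2: → [4,9); WM=5
i=5 t=7 v=1: → [4,10); WM=6
i=6 t=6 v=2: → [4,10); WM=6
i=7 t=8 v=3: → [4,11); WM=7
i=8 t=9 v=5: → [4,12); WM=7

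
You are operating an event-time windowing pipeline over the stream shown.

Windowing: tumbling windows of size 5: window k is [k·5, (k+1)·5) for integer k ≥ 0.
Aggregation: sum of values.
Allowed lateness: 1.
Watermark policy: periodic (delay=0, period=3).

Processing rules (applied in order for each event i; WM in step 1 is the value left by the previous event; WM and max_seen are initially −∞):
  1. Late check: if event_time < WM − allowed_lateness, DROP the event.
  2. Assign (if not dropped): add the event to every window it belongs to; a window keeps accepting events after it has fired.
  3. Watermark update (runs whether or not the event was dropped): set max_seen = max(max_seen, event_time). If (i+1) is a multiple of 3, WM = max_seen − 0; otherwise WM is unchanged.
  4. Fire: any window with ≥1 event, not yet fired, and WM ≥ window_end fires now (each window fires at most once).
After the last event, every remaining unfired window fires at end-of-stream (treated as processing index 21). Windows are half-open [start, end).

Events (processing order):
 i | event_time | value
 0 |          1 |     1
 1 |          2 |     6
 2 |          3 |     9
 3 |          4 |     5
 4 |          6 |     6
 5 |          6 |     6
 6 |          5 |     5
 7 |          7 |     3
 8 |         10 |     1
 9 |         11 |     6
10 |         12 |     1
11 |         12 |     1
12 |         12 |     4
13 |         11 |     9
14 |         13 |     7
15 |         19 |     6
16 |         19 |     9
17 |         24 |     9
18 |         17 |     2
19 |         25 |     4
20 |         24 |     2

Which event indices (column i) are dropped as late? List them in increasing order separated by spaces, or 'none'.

18

i=0 t=1 v=1: → [0,5); WM=−∞
i=1 t=2 v=6: → [0,5); WM=−∞
i=2 t=3 v=9: → [0,5); WM=3
i=3 t=4 v=5: → [0,5); WM=3
i=4 t=6 v=6: → [5,10); WM=3
i=5 t=6 v=6: → [5,10); WM=6; [0,5) fires=21
i=6 t=5 v=5: → [5,10); WM=6
i=7 t=7 v=3: → [5,10); WM=6
i=8 t=10 v=1: → [10,15); WM=10; [5,10) fires=20
i=9 t=11 v=6: → [10,15); WM=10
i=10 t=12 v=1: → [10,15); WM=10
i=11 t=12 v=1: → [10,15); WM=12
i=12 t=12 v=4: → [10,15); WM=12
i=13 t=11 v=9: → [10,15); WM=12
i=14 t=13 v=7: → [10,15); WM=13
i=15 t=19 v=6: → [15,20); WM=13
i=16 t=19 v=9: → [15,20); WM=13
i=17 t=24 v=9: → [20,25); WM=24; [10,15) fires=29 [15,20) fires=15
i=18 t=17 v=2: DROP (t<24-1); WM=24
i=19 t=25 v=4: → [25,30); WM=24
i=20 t=24 v=2: → [20,25); WM=25; [20,25) fires=11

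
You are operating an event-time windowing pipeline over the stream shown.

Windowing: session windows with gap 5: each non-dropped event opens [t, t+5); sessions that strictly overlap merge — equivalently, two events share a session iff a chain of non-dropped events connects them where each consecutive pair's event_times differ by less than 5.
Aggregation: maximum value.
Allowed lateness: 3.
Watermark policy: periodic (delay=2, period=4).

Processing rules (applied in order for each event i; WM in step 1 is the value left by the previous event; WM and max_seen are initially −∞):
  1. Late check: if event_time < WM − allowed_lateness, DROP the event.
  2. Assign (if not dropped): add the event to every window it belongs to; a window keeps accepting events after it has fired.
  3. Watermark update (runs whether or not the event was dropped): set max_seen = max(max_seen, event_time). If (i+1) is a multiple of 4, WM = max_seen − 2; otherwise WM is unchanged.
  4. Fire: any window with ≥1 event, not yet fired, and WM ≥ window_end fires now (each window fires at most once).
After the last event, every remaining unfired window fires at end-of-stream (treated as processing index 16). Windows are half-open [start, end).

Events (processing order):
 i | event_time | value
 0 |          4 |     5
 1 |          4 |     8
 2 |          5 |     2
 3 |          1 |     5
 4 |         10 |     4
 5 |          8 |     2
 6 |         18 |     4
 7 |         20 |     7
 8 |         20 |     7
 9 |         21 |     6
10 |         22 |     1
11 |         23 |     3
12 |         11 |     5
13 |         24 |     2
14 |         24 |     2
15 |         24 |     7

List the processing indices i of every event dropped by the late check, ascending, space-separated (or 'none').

12

i=0 t=4 v=5: → [4,9); WM=−∞
i=1 t=4 v=8: → [4,9); WM=−∞
i=2 t=5 v=2: → [4,10); WM=−∞
i=3 t=1 v=5: → [1,10); WM=3
i=4 t=10 v=4: → [10,15); WM=3
i=5 t=8 v=2: → [1,15); WM=3
i=6 t=18 v=4: → [18,23); WM=3
i=7 t=20 v=7: → [18,25); WM=18
i=8 t=20 v=7: → [18,25); WM=18
i=9 t=21 v=6: → [18,26); WM=18
i=10 t=22 v=1: → [18,27); WM=18
i=11 t=23 v=3: → [18,28); WM=21
i=12 t=11 v=5: DROP (t<21-3); WM=21
i=13 t=24 v=2: → [18,29); WM=21
i=14 t=24 v=2: → [18,29); WM=21
i=15 t=24 v=7: → [18,29); WM=22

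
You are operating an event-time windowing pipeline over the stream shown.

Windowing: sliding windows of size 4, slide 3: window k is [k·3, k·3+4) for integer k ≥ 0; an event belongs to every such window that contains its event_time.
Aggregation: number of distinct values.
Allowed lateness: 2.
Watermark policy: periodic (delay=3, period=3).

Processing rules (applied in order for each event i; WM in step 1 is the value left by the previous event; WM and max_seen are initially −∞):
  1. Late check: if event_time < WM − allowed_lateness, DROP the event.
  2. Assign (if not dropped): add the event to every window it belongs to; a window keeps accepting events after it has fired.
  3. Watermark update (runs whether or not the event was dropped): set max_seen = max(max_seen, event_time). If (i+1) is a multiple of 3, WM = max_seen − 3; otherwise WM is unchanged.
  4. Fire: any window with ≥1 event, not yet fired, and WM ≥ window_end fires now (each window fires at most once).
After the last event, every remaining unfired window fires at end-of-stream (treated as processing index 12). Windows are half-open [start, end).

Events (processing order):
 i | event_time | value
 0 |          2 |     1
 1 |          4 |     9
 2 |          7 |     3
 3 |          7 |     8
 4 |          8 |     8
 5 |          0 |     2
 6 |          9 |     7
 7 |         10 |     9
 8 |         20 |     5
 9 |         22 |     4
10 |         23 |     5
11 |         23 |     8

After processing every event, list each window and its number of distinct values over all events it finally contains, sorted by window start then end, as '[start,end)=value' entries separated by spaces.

[0,4)=1 [3,7)=1 [6,10)=3 [9,13)=2 [18,22)=1 [21,25)=3

i=0 t=2 v=1: → [0,4); WM=−∞
i=1 t=4 v=9: → [3,7); WM=−∞
i=2 t=7 v=3: → [6,10); WM=4; [0,4) fires=1
i=3 t=7 v=8: → [6,10); WM=4
i=4 t=8 v=8: → [6,10); WM=4
i=5 t=0 v=2: DROP (t<4-2); WM=5
i=6 t=9 v=7: → [9,13),[6,10); WM=5
i=7 t=10 v=9: → [9,13); WM=5
i=8 t=20 v=5: → [18,22); WM=17; [3,7) fires=1 [6,10) fires=3 [9,13) fires=2
i=9 t=22 v=4: → [21,25); WM=17
i=10 t=23 v=5: → [21,25); WM=17
i=11 t=23 v=8: → [21,25); WM=20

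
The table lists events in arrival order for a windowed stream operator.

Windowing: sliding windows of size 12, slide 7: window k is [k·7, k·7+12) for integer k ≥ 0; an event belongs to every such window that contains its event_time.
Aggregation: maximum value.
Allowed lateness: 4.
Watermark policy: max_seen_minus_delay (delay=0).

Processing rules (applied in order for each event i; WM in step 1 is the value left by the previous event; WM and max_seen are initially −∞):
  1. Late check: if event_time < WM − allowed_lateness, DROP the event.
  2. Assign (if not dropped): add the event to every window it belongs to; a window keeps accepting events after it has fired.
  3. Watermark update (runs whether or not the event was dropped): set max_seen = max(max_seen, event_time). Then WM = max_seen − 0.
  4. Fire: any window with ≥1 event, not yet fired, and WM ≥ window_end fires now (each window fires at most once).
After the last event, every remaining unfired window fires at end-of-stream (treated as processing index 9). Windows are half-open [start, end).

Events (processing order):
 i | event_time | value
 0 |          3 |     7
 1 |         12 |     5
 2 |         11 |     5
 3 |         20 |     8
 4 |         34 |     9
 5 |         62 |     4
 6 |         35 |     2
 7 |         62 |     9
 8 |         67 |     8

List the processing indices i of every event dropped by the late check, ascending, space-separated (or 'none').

6

i=0 t=3 v=7: → [0,12); WM=3
i=1 t=12 v=5: → [7,19); WM=12; [0,12) fires=7
i=2 t=11 v=5: → [7,19),[0,12); WM=12
i=3 t=20 v=8: → [14,26); WM=20; [7,19) fires=5
i=4 t=34 v=9: → [28,40); WM=34; [14,26) fires=8
i=5 t=62 v=4: → [56,68); WM=62; [28,40) fires=9
i=6 t=35 v=2: DROP (t<62-4); WM=62
i=7 t=62 v=9: → [56,68); WM=62
i=8 t=67 v=8: → [63,75),[56,68); WM=67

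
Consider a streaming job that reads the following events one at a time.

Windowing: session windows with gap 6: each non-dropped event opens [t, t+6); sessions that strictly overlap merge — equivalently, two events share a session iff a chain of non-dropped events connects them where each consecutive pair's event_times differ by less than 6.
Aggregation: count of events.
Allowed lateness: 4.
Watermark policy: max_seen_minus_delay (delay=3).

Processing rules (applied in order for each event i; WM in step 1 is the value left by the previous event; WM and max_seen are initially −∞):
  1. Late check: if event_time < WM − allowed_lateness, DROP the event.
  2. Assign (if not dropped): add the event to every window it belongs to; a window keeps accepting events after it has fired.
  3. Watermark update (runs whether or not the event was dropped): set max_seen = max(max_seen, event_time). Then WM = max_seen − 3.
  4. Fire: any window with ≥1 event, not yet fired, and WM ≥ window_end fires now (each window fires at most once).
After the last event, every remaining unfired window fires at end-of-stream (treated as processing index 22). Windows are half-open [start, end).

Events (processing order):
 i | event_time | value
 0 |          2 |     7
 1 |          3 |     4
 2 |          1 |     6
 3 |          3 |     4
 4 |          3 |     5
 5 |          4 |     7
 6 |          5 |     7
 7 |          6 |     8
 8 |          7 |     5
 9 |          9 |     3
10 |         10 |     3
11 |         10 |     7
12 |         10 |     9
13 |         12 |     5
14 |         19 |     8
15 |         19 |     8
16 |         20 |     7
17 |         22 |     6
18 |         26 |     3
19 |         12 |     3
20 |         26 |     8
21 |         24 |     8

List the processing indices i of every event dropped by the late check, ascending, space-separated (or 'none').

i=0 t=2 v=7: → [2,8); WM=-1
i=1 t=3 v=4: → [2,9); WM=0
i=2 t=1 v=6: → [1,9); WM=0
i=3 t=3 v=4: → [1,9); WM=0
i=4 t=3 v=5: → [1,9); WM=0
i=5 t=4 v=7: → [1,10); WM=1
i=6 t=5 v=7: → [1,11); WM=2
i=7 t=6 v=8: → [1,12); WM=3
i=8 t=7 v=5: → [1,13); WM=4
i=9 t=9 v=3: → [1,15); WM=6
i=10 t=10 v=3: → [1,16); WM=7
i=11 t=10 v=7: → [1,16); WM=7
i=12 t=10 v=9: → [1,16); WM=7
i=13 t=12 v=5: → [1,18); WM=9
i=14 t=19 v=8: → [19,25); WM=16
i=15 t=19 v=8: → [19,25); WM=16
i=16 t=20 v=7: → [19,26); WM=17
i=17 t=22 v=6: → [19,28); WM=19
i=18 t=26 v=3: → [19,32); WM=23
i=19 t=12 v=3: DROP (t<23-4); WM=23
i=20 t=26 v=8: → [19,32); WM=23
i=21 t=24 v=8: → [19,32); WM=23

19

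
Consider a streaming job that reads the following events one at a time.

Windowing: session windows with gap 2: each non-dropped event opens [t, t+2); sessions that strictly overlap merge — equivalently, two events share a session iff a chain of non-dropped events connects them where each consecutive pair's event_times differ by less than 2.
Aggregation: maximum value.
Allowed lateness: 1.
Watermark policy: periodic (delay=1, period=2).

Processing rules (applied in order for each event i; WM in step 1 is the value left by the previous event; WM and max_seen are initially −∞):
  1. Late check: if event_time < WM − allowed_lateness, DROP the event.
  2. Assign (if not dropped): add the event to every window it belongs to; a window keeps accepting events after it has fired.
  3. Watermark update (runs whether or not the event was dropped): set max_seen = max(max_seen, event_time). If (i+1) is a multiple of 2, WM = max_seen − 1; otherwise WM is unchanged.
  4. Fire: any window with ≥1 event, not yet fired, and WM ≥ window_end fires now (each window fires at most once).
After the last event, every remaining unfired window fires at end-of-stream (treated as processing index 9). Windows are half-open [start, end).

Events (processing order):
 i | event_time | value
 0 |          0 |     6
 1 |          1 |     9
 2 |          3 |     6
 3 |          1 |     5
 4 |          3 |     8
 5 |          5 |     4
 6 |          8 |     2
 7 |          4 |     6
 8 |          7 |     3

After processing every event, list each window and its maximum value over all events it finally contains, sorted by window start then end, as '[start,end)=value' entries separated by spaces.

i=0 t=0 v=6: → [0,2); WM=−∞
i=1 t=1 v=9: → [0,3); WM=0
i=2 t=3 v=6: → [3,5); WM=0
i=3 t=1 v=5: → [0,3); WM=2
i=4 t=3 v=8: → [3,5); WM=2
i=5 t=5 v=4: → [5,7); WM=4
i=6 t=8 v=2: → [8,10); WM=4
i=7 t=4 v=6: → [3,7); WM=7
i=8 t=7 v=3: → [7,10); WM=7

[0,3)=9 [3,7)=8 [7,10)=3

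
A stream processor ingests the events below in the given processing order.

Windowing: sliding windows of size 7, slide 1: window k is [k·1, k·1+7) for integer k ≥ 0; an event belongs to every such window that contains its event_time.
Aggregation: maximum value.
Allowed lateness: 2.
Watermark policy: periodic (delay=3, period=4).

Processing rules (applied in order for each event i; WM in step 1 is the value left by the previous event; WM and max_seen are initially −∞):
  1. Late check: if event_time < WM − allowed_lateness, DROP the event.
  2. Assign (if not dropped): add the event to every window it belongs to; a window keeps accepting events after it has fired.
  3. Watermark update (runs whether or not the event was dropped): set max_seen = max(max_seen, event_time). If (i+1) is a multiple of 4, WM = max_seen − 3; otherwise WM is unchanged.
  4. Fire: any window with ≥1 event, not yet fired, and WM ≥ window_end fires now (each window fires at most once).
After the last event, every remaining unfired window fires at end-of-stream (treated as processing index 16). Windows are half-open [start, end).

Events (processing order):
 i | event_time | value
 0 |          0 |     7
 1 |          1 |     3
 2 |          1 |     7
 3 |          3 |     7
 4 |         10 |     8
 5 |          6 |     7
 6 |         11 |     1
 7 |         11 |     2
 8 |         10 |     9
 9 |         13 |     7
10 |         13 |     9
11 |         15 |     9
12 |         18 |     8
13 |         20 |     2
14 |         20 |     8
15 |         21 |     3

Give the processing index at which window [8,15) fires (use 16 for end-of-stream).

i=0 t=0 v=7: → [0,7); WM=−∞
i=1 t=1 v=3: → [1,8),[0,7); WM=−∞
i=2 t=1 v=7: → [1,8),[0,7); WM=−∞
i=3 t=3 v=7: → [3,10),[2,9),[1,8),[0,7); WM=0
i=4 t=10 v=8: → [10,17),[9,16),[8,15),[7,14),[6,13),[5,12),[4,11); WM=0
i=5 t=6 v=7: → [6,13),[5,12),[4,11),[3,10),[2,9),[1,8),[0,7); WM=0
i=6 t=11 v=1: → [11,18),[10,17),[9,16),[8,15),[7,14),[6,13),[5,12); WM=0
i=7 t=11 v=2: → [11,18),[10,17),[9,16),[8,15),[7,14),[6,13),[5,12); WM=8; [0,7) fires=7 [1,8) fires=7
i=8 t=10 v=9: → [10,17),[9,16),[8,15),[7,14),[6,13),[5,12),[4,11); WM=8
i=9 t=13 v=7: → [13,20),[12,19),[11,18),[10,17),[9,16),[8,15),[7,14); WM=8
i=10 t=13 v=9: → [13,20),[12,19),[11,18),[10,17),[9,16),[8,15),[7,14); WM=8
i=11 t=15 v=9: → [15,22),[14,21),[13,20),[12,19),[11,18),[10,17),[9,16); WM=12; [2,9) fires=7 [3,10) fires=7 [4,11) fires=9 [5,12) fires=9
i=12 t=18 v=8: → [18,25),[17,24),[16,23),[15,22),[14,21),[13,20),[12,19); WM=12
i=13 t=20 v=2: → [20,27),[19,26),[18,25),[17,24),[16,23),[15,22),[14,21); WM=12
i=14 t=20 v=8: → [20,27),[19,26),[18,25),[17,24),[16,23),[15,22),[14,21); WM=12
i=15 t=21 v=3: → [21,28),[20,27),[19,26),[18,25),[17,24),[16,23),[15,22); WM=18; [6,13) fires=9 [7,14) fires=9 [8,15) fires=9 [9,16) fires=9 [10,17) fires=9 [11,18) fires=9

15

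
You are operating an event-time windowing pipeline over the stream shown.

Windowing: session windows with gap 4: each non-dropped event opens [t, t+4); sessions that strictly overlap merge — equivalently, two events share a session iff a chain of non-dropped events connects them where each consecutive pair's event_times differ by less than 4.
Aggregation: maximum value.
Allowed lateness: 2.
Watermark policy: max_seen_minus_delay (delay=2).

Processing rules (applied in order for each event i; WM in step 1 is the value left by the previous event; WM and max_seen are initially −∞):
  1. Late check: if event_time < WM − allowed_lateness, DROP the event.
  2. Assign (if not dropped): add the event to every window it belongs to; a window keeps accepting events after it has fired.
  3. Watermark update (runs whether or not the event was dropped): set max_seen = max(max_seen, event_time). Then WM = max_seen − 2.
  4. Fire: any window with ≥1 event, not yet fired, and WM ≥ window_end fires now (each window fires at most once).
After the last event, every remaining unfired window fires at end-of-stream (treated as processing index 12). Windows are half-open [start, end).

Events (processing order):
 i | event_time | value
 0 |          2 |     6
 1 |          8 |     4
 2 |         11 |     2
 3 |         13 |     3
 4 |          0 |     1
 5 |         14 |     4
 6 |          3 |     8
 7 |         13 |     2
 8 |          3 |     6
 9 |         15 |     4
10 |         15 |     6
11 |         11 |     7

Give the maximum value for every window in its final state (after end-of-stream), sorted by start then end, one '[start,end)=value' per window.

i=0 t=2 v=6: → [2,6); WM=0
i=1 t=8 v=4: → [8,12); WM=6
i=2 t=11 v=2: → [8,15); WM=9
i=3 t=13 v=3: → [8,17); WM=11
i=4 t=0 v=1: DROP (t<11-2); WM=11
i=5 t=14 v=4: → [8,18); WM=12
i=6 t=3 v=8: DROP (t<12-2); WM=12
i=7 t=13 v=2: → [8,18); WM=12
i=8 t=3 v=6: DROP (t<12-2); WM=12
i=9 t=15 v=4: → [8,19); WM=13
i=10 t=15 v=6: → [8,19); WM=13
i=11 t=11 v=7: → [8,19); WM=13

[2,6)=6 [8,19)=7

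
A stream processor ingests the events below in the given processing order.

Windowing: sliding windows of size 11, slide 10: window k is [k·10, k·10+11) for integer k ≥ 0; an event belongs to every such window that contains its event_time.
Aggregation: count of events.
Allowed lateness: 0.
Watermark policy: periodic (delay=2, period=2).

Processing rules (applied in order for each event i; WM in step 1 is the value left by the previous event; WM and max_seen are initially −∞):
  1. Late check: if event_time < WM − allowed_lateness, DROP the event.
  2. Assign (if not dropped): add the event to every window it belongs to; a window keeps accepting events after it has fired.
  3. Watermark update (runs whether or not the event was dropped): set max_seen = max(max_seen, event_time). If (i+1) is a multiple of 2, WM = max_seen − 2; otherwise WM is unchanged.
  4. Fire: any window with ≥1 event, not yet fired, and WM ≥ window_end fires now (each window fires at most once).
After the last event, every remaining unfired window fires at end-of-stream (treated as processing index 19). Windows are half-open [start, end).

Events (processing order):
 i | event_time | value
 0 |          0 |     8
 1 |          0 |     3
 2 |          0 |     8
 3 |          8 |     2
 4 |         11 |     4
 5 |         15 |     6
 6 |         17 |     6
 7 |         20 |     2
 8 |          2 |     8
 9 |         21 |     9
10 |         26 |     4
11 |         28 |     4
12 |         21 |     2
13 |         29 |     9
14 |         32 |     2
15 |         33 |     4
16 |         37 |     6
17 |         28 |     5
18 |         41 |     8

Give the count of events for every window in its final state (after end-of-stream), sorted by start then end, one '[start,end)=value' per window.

[0,11)=4 [10,21)=4 [20,31)=5 [30,41)=3 [40,51)=1

i=0 t=0 v=8: → [0,11); WM=−∞
i=1 t=0 v=3: → [0,11); WM=-2
i=2 t=0 v=8: → [0,11); WM=-2
i=3 t=8 v=2: → [0,11); WM=6
i=4 t=11 v=4: → [10,21); WM=6
i=5 t=15 v=6: → [10,21); WM=13; [0,11) fires=4
i=6 t=17 v=6: → [10,21); WM=13
i=7 t=20 v=2: → [20,31),[10,21); WM=18
i=8 t=2 v=8: DROP (t<18-0); WM=18
i=9 t=21 v=9: → [20,31); WM=19
i=10 t=26 v=4: → [20,31); WM=19
i=11 t=28 v=4: → [20,31); WM=26; [10,21) fires=4
i=12 t=21 v=2: DROP (t<26-0); WM=26
i=13 t=29 v=9: → [20,31); WM=27
i=14 t=32 v=2: → [30,41); WM=27
i=15 t=33 v=4: → [30,41); WM=31; [20,31) fires=5
i=16 t=37 v=6: → [30,41); WM=31
i=17 t=28 v=5: DROP (t<31-0); WM=35
i=18 t=41 v=8: → [40,51); WM=35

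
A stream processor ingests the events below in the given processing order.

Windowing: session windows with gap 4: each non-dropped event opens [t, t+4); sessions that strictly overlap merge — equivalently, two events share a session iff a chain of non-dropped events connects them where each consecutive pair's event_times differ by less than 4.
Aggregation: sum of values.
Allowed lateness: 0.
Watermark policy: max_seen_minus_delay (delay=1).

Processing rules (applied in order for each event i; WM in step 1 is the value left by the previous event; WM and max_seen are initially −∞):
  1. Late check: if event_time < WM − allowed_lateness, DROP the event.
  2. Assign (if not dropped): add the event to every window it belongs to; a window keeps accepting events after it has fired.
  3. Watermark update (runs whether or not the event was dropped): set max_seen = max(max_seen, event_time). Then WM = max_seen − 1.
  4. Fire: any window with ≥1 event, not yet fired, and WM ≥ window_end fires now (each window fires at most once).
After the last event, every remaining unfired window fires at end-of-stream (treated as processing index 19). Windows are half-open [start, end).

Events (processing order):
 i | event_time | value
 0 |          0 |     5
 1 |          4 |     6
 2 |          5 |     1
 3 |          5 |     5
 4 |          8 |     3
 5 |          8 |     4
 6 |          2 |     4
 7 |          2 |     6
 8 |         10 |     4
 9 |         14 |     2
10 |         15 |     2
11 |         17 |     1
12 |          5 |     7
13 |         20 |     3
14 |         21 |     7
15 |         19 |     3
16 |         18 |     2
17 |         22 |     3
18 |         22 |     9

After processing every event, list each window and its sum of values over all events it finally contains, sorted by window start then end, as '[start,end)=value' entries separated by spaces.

[0,4)=5 [4,14)=23 [14,26)=27

i=0 t=0 v=5: → [0,4); WM=-1
i=1 t=4 v=6: → [4,8); WM=3
i=2 t=5 v=1: → [4,9); WM=4
i=3 t=5 v=5: → [4,9); WM=4
i=4 t=8 v=3: → [4,12); WM=7
i=5 t=8 v=4: → [4,12); WM=7
i=6 t=2 v=4: DROP (t<7-0); WM=7
i=7 t=2 v=6: DROP (t<7-0); WM=7
i=8 t=10 v=4: → [4,14); WM=9
i=9 t=14 v=2: → [14,18); WM=13
i=10 t=15 v=2: → [14,19); WM=14
i=11 t=17 v=1: → [14,21); WM=16
i=12 t=5 v=7: DROP (t<16-0); WM=16
i=13 t=20 v=3: → [14,24); WM=19
i=14 t=21 v=7: → [14,25); WM=20
i=15 t=19 v=3: DROP (t<20-0); WM=20
i=16 t=18 v=2: DROP (t<20-0); WM=20
i=17 t=22 v=3: → [14,26); WM=21
i=18 t=22 v=9: → [14,26); WM=21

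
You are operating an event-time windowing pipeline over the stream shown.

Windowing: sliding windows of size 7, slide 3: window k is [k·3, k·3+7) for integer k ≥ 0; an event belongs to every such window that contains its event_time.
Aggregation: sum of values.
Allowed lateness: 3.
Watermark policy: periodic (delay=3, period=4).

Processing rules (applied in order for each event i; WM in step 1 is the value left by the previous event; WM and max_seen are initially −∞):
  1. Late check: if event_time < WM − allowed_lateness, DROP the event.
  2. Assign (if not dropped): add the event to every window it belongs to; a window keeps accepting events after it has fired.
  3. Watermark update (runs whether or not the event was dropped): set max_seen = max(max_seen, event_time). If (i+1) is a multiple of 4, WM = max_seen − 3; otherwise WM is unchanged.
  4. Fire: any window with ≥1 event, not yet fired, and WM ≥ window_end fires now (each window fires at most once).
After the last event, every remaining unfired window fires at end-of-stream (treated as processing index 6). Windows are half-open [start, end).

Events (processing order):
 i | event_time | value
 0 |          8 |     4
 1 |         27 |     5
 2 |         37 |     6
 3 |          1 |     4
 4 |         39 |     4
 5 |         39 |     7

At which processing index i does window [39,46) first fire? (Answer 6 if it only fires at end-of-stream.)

i=0 t=8 v=4: → [6,13),[3,10); WM=−∞
i=1 t=27 v=5: → [27,34),[24,31),[21,28); WM=−∞
i=2 t=37 v=6: → [36,43),[33,40); WM=−∞
i=3 t=1 v=4: → [0,7); WM=34; [0,7) fires=4 [3,10) fires=4 [6,13) fires=4 [21,28) fires=5 [24,31) fires=5 [27,34) fires=5
i=4 t=39 v=4: → [39,46),[36,43),[33,40); WM=34
i=5 t=39 v=7: → [39,46),[36,43),[33,40); WM=34

6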